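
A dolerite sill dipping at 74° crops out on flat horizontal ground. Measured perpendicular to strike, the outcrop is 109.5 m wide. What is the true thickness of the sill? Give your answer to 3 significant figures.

True thickness t = w · sin(dip) = 109.5 × sin 74°
t = 109.5 × 0.9613 = 105.258 m

105 m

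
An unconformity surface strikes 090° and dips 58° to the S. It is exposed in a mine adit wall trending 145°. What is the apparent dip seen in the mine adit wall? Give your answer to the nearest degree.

Angle between strike (090°) and section (145°): β = 55°.
tan(apparent dip) = tan 58° · sin 55° = 1.3109
α = arctan(1.3109) = 52.66°

53°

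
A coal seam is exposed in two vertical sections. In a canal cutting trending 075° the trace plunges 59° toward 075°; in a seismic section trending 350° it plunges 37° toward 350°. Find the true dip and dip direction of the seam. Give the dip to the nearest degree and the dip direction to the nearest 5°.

Represent each trace as a vector plunging at its apparent dip toward its trend (east-north-up frame): v₁ = (0.497, 0.133, -0.857), v₂ = (-0.139, 0.787, -0.602).
Cross product v₁ × v₂ gives the pole to the plane: n ∝ (0.594, 0.418, 0.410).
True dip = arccos(n_z / |n|) = arccos(0.4913) = 60.6°.
Dip direction = azimuth of (n_x, n_y) = atan2(0.594, 0.418) = 55°.

true dip 61°, dip direction 055°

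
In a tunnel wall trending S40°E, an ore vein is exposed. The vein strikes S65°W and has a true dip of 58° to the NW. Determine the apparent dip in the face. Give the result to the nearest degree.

Angle between strike (S65°W) and section (S40°E): β = 75°.
tan(apparent dip) = tan 58° · sin 75° = 1.5458
α = arctan(1.5458) = 57.10°

57°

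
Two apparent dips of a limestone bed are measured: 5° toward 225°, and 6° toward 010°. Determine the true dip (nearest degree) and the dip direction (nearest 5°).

Each apparent-dip line lies in the plane. As unit vectors (x east, y north, z up), v₁ plunges 5°→225° and v₂ plunges 6°→010°.
Cross product v₁ × v₂ gives the pole to the plane: n ∝ (-0.159, 0.089, 0.568).
Dip δ = arctan(|n_h|/n_z) = arctan(0.182/0.568) = 17.8°.
Dip direction = atan2(-0.159, 0.089) = 299° (azimuth of n's horizontal projection).

true dip 18°, dip direction 300°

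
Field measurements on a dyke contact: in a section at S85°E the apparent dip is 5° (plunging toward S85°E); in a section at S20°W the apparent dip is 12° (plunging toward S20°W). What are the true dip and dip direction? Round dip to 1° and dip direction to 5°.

The two traces are lines in the plane: v₁ = (sin 95°·cos 5°, cos 95°·cos 5°, −sin 5°), v₂ = (sin 200°·cos 12°, cos 200°·cos 12°, −sin 12°).
The plane normal is n = v₁ × v₂ ∝ (0.062, -0.235, 0.941).
tan δ = √(n_x²+n_y²)/n_z = 0.244/0.941, so δ = 14.5°.
Dip direction = azimuth of (n_x, n_y) = atan2(0.062, -0.235) = 165°.

true dip 15°, dip direction 165°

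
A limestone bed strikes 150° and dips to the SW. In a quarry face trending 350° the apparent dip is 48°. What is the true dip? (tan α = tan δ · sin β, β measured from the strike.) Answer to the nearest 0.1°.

The section is 20° from the strike.
tan δ = tan α / sin β = tan 48° / sin 20° = 1.1106 / 0.3420 = 3.2472
true dip = arctan 3.2472 = 72.88°

72.9°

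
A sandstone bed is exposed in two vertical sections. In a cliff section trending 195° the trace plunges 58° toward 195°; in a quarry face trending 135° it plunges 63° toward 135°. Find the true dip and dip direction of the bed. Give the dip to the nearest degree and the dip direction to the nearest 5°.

Each apparent-dip line lies in the plane. As unit vectors (x east, y north, z up), v₁ plunges 58°→195° and v₂ plunges 63°→135°.
n = v₁ × v₂ = (0.184, -0.394, 0.208) (taken with n_z > 0).
tan δ = √(n_x²+n_y²)/n_z = 0.435/0.208, so δ = 64.4°.
Dip direction = atan2(0.184, -0.394) = 155° (azimuth of n's horizontal projection).

true dip 64°, dip direction 155°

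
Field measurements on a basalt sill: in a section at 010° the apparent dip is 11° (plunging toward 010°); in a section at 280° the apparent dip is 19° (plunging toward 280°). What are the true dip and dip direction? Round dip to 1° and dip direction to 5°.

true dip 22°, dip direction 310°

The two traces are lines in the plane: v₁ = (sin 10°·cos 11°, cos 10°·cos 11°, −sin 11°), v₂ = (sin 280°·cos 19°, cos 280°·cos 19°, −sin 19°).
Cross product v₁ × v₂ gives the pole to the plane: n ∝ (-0.283, 0.233, 0.928).
tan δ = √(n_x²+n_y²)/n_z = 0.367/0.928, so δ = 21.6°.
Dip direction = azimuth of (n_x, n_y) = atan2(-0.283, 0.233) = 309°.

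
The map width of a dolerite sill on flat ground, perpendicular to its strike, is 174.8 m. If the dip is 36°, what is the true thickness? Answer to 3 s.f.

103 m

True thickness t = w · sin(dip) = 174.8 × sin 36°
t = 174.8 × 0.5878 = 102.745 m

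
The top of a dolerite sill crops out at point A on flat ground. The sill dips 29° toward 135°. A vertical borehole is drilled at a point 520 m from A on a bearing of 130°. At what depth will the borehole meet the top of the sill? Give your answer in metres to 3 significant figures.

The hole lies 5° from the dip direction, so the down-dip offset is 520 × cos 5° = 518.02 m.
Depth = down-dip offset × tan(dip) = 518.02 × tan 29° = 518.02 × 0.5543
Depth = 287.14 m

287 m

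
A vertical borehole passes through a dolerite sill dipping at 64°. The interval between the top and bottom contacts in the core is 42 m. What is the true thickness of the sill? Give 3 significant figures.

True thickness t = h · cos(dip) = 42 × cos 64°
t = 42 × 0.4384 = 18.412 m

18.4 m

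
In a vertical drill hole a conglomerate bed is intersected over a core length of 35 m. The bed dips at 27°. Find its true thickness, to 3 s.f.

31.2 m

True thickness t = h · cos(dip) = 35 × cos 27°
t = 35 × 0.8910 = 31.185 m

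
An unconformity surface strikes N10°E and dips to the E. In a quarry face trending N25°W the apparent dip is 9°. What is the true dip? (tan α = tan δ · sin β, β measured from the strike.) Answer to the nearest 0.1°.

The section is 35° from the strike.
tan δ = tan α / sin β = tan 9° / sin 35° = 0.1584 / 0.5736 = 0.2761
δ = arctan(0.2761) = 15.44°

15.4°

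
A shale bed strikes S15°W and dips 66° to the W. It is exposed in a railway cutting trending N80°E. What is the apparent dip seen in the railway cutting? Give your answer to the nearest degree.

64°

The strike is S15°W and the section trends N80°E; the acute angle between them is β = 65°.
tan(apparent dip) = tan 66° · sin 65° = 2.0356
α = arctan(2.0356) = 63.84°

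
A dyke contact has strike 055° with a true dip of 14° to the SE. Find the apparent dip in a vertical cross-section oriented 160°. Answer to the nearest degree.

The strike is 055° and the section trends 160°; the acute angle between them is β = 75°.
tan(apparent dip) = tan 14° · sin 75° = 0.2408
apparent dip = arctan 0.2408 = 13.54°

14°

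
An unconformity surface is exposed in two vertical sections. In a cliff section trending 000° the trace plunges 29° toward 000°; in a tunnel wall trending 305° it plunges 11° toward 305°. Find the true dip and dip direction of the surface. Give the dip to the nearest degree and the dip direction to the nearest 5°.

The two traces are lines in the plane: v₁ = (sin 0°·cos 29°, cos 0°·cos 29°, −sin 29°), v₂ = (sin 305°·cos 11°, cos 305°·cos 11°, −sin 11°).
The plane normal is n = v₁ × v₂ ∝ (0.106, 0.390, 0.703).
tan δ = √(n_x²+n_y²)/n_z = 0.404/0.703, so δ = 29.9°.
The horizontal component of n points toward azimuth atan2(n_x, n_y) = 15°, the dip direction.

true dip 30°, dip direction 015°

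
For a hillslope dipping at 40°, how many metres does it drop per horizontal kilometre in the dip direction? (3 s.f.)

839 m

drop per km = 1000 × tan 40° = 1000 × 0.8391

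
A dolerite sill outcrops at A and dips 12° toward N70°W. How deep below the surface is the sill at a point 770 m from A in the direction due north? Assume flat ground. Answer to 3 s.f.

56.0 m

The hole lies 70° from the dip direction, so the down-dip offset is 770 × cos 70° = 263.36 m.
Depth = down-dip offset × tan(dip) = 263.36 × tan 12° = 263.36 × 0.2126
Depth = 55.98 m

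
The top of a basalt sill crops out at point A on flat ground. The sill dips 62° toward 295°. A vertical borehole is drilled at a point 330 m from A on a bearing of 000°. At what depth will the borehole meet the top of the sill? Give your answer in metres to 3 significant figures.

262 m

The hole lies 65° from the dip direction, so the down-dip offset is 330 × cos 65° = 139.46 m.
Depth = down-dip offset × tan(dip) = 139.46 × tan 62° = 139.46 × 1.8807
Depth = 262.29 m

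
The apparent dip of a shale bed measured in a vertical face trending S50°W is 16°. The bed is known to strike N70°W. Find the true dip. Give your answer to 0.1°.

β = acute angle between strike N70°W and section S50°W = 60°.
tan(true dip) = tan 16° / sin 60° = 0.3311
δ = arctan(0.3311) = 18.32°

18.3°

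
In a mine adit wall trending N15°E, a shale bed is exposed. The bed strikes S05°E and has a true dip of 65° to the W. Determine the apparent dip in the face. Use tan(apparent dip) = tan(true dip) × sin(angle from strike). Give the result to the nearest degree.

36°

Angle between strike (S05°E) and section (N15°E): β = 20°.
tan(apparent dip) = tan 65° · sin 20° = 0.7335
apparent dip = arctan 0.7335 = 36.26°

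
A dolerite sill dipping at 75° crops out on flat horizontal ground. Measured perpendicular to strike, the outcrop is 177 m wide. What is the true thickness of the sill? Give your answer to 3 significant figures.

171 m

True thickness t = w · sin(dip) = 177 × sin 75°
t = 177 × 0.9659 = 170.969 m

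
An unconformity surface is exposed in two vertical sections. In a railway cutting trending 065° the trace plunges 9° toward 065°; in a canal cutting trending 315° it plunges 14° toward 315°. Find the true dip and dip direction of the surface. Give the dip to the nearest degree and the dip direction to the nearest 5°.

true dip 20°, dip direction 000°

The two traces are lines in the plane: v₁ = (sin 65°·cos 9°, cos 65°·cos 9°, −sin 9°), v₂ = (sin 315°·cos 14°, cos 315°·cos 14°, −sin 14°).
Cross product v₁ × v₂ gives the pole to the plane: n ∝ (0.006, 0.324, 0.901).
tan δ = √(n_x²+n_y²)/n_z = 0.324/0.901, so δ = 19.8°.
Dip direction = azimuth of (n_x, n_y) = atan2(0.006, 0.324) = 1°.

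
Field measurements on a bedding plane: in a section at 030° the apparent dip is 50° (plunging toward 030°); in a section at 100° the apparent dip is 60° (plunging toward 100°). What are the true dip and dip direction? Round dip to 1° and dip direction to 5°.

Represent each trace as a vector plunging at its apparent dip toward its trend (east-north-up frame): v₁ = (0.321, 0.557, -0.766), v₂ = (0.492, -0.087, -0.866).
The plane normal is n = v₁ × v₂ ∝ (0.549, 0.099, 0.302).
True dip = arccos(n_z / |n|) = arccos(0.4764) = 61.6°.
Dip direction = atan2(0.549, 0.099) = 80° (azimuth of n's horizontal projection).

true dip 62°, dip direction 080°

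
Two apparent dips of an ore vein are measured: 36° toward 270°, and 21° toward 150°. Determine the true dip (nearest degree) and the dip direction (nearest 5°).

Represent each trace as a vector plunging at its apparent dip toward its trend (east-north-up frame): v₁ = (-0.809, -0.000, -0.588), v₂ = (0.467, -0.809, -0.358).
n = v₁ × v₂ = (-0.475, -0.564, 0.654) (taken with n_z > 0).
Dip δ = arctan(|n_h|/n_z) = arctan(0.738/0.654) = 48.4°.
Dip direction = azimuth of (n_x, n_y) = atan2(-0.475, -0.564) = 220°.

true dip 48°, dip direction 220°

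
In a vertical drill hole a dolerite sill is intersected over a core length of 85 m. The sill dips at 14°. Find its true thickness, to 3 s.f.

True thickness t = h · cos(dip) = 85 × cos 14°
t = 85 × 0.9703 = 82.475 m

82.5 m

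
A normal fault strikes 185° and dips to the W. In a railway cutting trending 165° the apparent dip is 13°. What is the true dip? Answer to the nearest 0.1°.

34.0°

The section is 20° from the strike.
tan(true dip) = tan 13° / sin 20° = 0.6750
true dip = arctan 0.6750 = 34.02°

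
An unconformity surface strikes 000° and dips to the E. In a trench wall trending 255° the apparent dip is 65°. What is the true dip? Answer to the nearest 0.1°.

65.8°

The section is 75° from the strike.
tan δ = tan α / sin β = tan 65° / sin 75° = 2.1445 / 0.9659 = 2.2202
δ = arctan(2.2202) = 65.75°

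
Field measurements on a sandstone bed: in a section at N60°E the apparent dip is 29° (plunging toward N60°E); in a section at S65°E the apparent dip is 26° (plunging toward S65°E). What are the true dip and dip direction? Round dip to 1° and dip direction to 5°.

The two traces are lines in the plane: v₁ = (sin 60°·cos 29°, cos 60°·cos 29°, −sin 29°), v₂ = (sin 115°·cos 26°, cos 115°·cos 26°, −sin 26°).
Cross product v₁ × v₂ gives the pole to the plane: n ∝ (0.376, 0.063, 0.644).
Dip δ = arctan(|n_h|/n_z) = arctan(0.381/0.644) = 30.6°.
Dip direction = azimuth of (n_x, n_y) = atan2(0.376, 0.063) = 81°.

true dip 31°, dip direction 080°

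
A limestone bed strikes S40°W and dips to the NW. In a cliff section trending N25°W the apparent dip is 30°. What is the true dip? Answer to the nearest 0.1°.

32.5°

β = acute angle between strike S40°W and section N25°W = 65°.
tan(true dip) = tan 30° / sin 65° = 0.6370
true dip = arctan 0.6370 = 32.50°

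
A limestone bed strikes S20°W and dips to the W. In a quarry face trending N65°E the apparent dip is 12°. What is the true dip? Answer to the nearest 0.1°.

The section is 45° from the strike.
tan δ = tan α / sin β = tan 12° / sin 45° = 0.2126 / 0.7071 = 0.3006
true dip = arctan 0.3006 = 16.73°

16.7°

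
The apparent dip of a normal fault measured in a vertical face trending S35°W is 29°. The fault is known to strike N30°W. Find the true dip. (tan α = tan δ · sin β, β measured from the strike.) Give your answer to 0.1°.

The section is 65° from the strike.
tan δ = tan α / sin β = tan 29° / sin 65° = 0.5543 / 0.9063 = 0.6116
true dip = arctan 0.6116 = 31.45°

31.5°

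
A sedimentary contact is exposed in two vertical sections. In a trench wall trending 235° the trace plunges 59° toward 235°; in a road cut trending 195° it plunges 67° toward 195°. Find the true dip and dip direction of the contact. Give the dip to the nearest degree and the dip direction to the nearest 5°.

true dip 67°, dip direction 190°

Represent each trace as a vector plunging at its apparent dip toward its trend (east-north-up frame): v₁ = (-0.422, -0.295, -0.857), v₂ = (-0.101, -0.377, -0.921).
Cross product v₁ × v₂ gives the pole to the plane: n ∝ (-0.052, -0.302, 0.129).
Dip δ = arctan(|n_h|/n_z) = arctan(0.306/0.129) = 67.1°.
The horizontal component of n points toward azimuth atan2(n_x, n_y) = 190°, the dip direction.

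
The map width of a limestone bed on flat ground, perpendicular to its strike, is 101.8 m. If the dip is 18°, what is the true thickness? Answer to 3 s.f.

31.5 m

True thickness t = w · sin(dip) = 101.8 × sin 18°
t = 101.8 × 0.3090 = 31.458 m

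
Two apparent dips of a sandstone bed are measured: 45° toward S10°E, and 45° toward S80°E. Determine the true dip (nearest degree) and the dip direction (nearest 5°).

Represent each trace as a vector plunging at its apparent dip toward its trend (east-north-up frame): v₁ = (0.123, -0.696, -0.707), v₂ = (0.696, -0.123, -0.707).
The plane normal is n = v₁ × v₂ ∝ (0.406, -0.406, 0.470).
tan δ = √(n_x²+n_y²)/n_z = 0.574/0.470, so δ = 50.7°.
The horizontal component of n points toward azimuth atan2(n_x, n_y) = 135°, the dip direction.

true dip 51°, dip direction 135°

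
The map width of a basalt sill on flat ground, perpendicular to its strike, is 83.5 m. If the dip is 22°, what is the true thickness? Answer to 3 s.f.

True thickness t = w · sin(dip) = 83.5 × sin 22°
t = 83.5 × 0.3746 = 31.280 m

31.3 m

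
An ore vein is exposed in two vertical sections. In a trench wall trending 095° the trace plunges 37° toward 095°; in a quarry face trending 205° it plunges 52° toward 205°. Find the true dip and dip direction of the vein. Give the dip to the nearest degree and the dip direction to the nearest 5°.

Each apparent-dip line lies in the plane. As unit vectors (x east, y north, z up), v₁ plunges 37°→095° and v₂ plunges 52°→205°.
The plane normal is n = v₁ × v₂ ∝ (0.281, -0.784, 0.462).
True dip = arccos(n_z / |n|) = arccos(0.4853) = 61.0°.
The horizontal component of n points toward azimuth atan2(n_x, n_y) = 160°, the dip direction.

true dip 61°, dip direction 160°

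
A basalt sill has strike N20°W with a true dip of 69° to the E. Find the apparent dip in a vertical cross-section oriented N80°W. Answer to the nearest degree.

66°

The section lies 60° from the strike.
tan α = tan 69° × sin 60° = 2.6051 × 0.8660 = 2.2561
apparent dip = arctan 2.2561 = 66.09°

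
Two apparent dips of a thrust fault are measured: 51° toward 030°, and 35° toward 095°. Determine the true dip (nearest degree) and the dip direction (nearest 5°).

Each apparent-dip line lies in the plane. As unit vectors (x east, y north, z up), v₁ plunges 51°→030° and v₂ plunges 35°→095°.
Cross product v₁ × v₂ gives the pole to the plane: n ∝ (0.368, 0.454, 0.467).
Dip δ = arctan(|n_h|/n_z) = arctan(0.584/0.467) = 51.4°.
Dip direction = azimuth of (n_x, n_y) = atan2(0.368, 0.454) = 39°.

true dip 51°, dip direction 040°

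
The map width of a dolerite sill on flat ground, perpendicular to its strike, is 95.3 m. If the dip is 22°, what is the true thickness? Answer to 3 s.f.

True thickness t = w · sin(dip) = 95.3 × sin 22°
t = 95.3 × 0.3746 = 35.700 m

35.7 m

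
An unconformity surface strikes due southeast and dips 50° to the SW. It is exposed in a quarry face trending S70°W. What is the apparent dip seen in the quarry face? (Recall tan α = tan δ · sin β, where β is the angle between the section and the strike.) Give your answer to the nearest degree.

The strike is due southeast and the section trends S70°W; the acute angle between them is β = 65°.
tan α = tan 50° × sin 65° = 1.1918 × 0.9063 = 1.0801
α = arctan(1.0801) = 47.21°

47°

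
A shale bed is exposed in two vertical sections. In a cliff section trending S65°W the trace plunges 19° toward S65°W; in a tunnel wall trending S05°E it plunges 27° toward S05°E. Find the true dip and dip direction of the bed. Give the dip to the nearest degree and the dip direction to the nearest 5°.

The two traces are lines in the plane: v₁ = (sin 245°·cos 19°, cos 245°·cos 19°, −sin 19°), v₂ = (sin 175°·cos 27°, cos 175°·cos 27°, −sin 27°).
Cross product v₁ × v₂ gives the pole to the plane: n ∝ (-0.108, -0.414, 0.792).
True dip = arccos(n_z / |n|) = arccos(0.8796) = 28.4°.
Dip direction = azimuth of (n_x, n_y) = atan2(-0.108, -0.414) = 195°.

true dip 28°, dip direction 195°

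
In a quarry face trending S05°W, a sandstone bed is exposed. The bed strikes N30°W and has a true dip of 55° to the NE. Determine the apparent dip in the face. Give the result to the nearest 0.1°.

The section lies 35° from the strike.
tan α = tan 55° × sin 35° = 1.4281 × 0.5736 = 0.8192
α = arctan(0.8192) = 39.32°

39.3°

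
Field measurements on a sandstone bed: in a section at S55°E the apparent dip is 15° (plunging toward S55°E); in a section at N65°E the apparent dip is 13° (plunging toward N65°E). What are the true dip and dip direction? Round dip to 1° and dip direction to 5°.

true dip 16°, dip direction 100°

The two traces are lines in the plane: v₁ = (sin 125°·cos 15°, cos 125°·cos 15°, −sin 15°), v₂ = (sin 65°·cos 13°, cos 65°·cos 13°, −sin 13°).
The plane normal is n = v₁ × v₂ ∝ (0.231, -0.051, 0.815).
True dip = arccos(n_z / |n|) = arccos(0.9603) = 16.2°.
The horizontal component of n points toward azimuth atan2(n_x, n_y) = 102°, the dip direction.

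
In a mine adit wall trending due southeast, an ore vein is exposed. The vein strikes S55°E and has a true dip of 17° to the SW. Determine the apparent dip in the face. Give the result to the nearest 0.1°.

The section lies 10° from the strike.
tan(apparent dip) = tan 17° · sin 10° = 0.0531
α = arctan(0.0531) = 3.04°

3.0°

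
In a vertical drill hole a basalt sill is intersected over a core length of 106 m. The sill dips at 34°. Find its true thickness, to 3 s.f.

True thickness t = h · cos(dip) = 106 × cos 34°
t = 106 × 0.8290 = 87.878 m

87.9 m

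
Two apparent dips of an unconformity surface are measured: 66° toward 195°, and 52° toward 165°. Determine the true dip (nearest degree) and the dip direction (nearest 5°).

The two traces are lines in the plane: v₁ = (sin 195°·cos 66°, cos 195°·cos 66°, −sin 66°), v₂ = (sin 165°·cos 52°, cos 165°·cos 52°, −sin 52°).
Cross product v₁ × v₂ gives the pole to the plane: n ∝ (-0.234, -0.229, 0.125).
True dip = arccos(n_z / |n|) = arccos(0.3577) = 69.0°.
Dip direction = atan2(-0.234, -0.229) = 226° (azimuth of n's horizontal projection).

true dip 69°, dip direction 225°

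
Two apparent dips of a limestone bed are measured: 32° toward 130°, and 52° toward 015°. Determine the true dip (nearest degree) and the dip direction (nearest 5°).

true dip 61°, dip direction 060°

The two traces are lines in the plane: v₁ = (sin 130°·cos 32°, cos 130°·cos 32°, −sin 32°), v₂ = (sin 15°·cos 52°, cos 15°·cos 52°, −sin 52°).
Cross product v₁ × v₂ gives the pole to the plane: n ∝ (0.745, 0.427, 0.473).
True dip = arccos(n_z / |n|) = arccos(0.4826) = 61.1°.
The horizontal component of n points toward azimuth atan2(n_x, n_y) = 60°, the dip direction.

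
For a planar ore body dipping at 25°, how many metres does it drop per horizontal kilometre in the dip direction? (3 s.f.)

466 m

drop per km = 1000 × tan 25° = 1000 × 0.4663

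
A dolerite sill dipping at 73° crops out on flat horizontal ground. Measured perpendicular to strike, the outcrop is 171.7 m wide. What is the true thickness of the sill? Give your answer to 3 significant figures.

164 m

True thickness t = w · sin(dip) = 171.7 × sin 73°
t = 171.7 × 0.9563 = 164.198 m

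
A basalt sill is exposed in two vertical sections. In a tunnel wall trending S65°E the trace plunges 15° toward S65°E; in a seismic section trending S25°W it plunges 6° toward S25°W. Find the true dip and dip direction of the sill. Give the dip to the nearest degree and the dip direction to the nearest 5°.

true dip 16°, dip direction 135°

Represent each trace as a vector plunging at its apparent dip toward its trend (east-north-up frame): v₁ = (0.875, -0.408, -0.259), v₂ = (-0.420, -0.901, -0.105).
The plane normal is n = v₁ × v₂ ∝ (0.191, -0.200, 0.961).
Dip δ = arctan(|n_h|/n_z) = arctan(0.276/0.961) = 16.1°.
The horizontal component of n points toward azimuth atan2(n_x, n_y) = 136°, the dip direction.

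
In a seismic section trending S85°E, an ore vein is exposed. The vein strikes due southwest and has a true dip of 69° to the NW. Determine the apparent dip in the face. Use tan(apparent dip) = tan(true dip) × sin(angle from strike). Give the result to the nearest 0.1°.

Angle between strike (due southwest) and section (S85°E): β = 50°.
tan(apparent dip) = tan 69° · sin 50° = 1.9956
apparent dip = arctan 1.9956 = 63.38°

63.4°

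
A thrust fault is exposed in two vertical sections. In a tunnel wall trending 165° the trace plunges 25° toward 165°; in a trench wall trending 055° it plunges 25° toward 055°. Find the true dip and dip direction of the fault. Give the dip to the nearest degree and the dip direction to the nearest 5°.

Represent each trace as a vector plunging at its apparent dip toward its trend (east-north-up frame): v₁ = (0.235, -0.875, -0.423), v₂ = (0.742, 0.520, -0.423).
Cross product v₁ × v₂ gives the pole to the plane: n ∝ (0.590, -0.215, 0.772).
tan δ = √(n_x²+n_y²)/n_z = 0.628/0.772, so δ = 39.1°.
Dip direction = atan2(0.590, -0.215) = 110° (azimuth of n's horizontal projection).

true dip 39°, dip direction 110°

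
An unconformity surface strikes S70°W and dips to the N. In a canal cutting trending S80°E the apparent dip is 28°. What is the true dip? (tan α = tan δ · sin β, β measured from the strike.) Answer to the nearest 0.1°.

β = acute angle between strike S70°W and section S80°E = 30°.
tan δ = tan α / sin β = tan 28° / sin 30° = 0.5317 / 0.5000 = 1.0634
true dip = arctan 1.0634 = 46.76°

46.8°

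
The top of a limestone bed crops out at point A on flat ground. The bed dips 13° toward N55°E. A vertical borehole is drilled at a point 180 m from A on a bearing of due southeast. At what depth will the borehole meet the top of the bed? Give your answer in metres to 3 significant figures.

7.22 m

The hole lies 80° from the dip direction, so the down-dip offset is 180 × cos 80° = 31.26 m.
Depth = down-dip offset × tan(dip) = 31.26 × tan 13° = 31.26 × 0.2309
Depth = 7.22 m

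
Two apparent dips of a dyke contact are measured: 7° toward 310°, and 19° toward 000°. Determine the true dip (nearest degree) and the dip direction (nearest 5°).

true dip 20°, dip direction 020°

Represent each trace as a vector plunging at its apparent dip toward its trend (east-north-up frame): v₁ = (-0.760, 0.638, -0.122), v₂ = (0.000, 0.946, -0.326).
Cross product v₁ × v₂ gives the pole to the plane: n ∝ (0.092, 0.248, 0.719).
tan δ = √(n_x²+n_y²)/n_z = 0.264/0.719, so δ = 20.2°.
Dip direction = atan2(0.092, 0.248) = 20° (azimuth of n's horizontal projection).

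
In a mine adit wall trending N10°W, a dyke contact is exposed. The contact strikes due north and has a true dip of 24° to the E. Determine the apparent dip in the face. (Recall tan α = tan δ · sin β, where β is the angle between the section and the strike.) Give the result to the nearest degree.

The strike is due north and the section trends N10°W; the acute angle between them is β = 10°.
tan α = tan 24° × sin 10° = 0.4452 × 0.1736 = 0.0773
apparent dip = arctan 0.0773 = 4.42°

4°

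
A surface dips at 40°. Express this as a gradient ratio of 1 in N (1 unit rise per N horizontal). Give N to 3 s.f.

1 : N means tan θ = 1/N, so N = 1/tan 40° = 1/0.8391

1 in 1.19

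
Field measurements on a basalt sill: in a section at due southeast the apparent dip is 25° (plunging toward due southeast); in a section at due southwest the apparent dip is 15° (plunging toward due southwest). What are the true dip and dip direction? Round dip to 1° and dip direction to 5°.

true dip 28°, dip direction 165°

Each apparent-dip line lies in the plane. As unit vectors (x east, y north, z up), v₁ plunges 25°→due southeast and v₂ plunges 15°→due southwest.
n = v₁ × v₂ = (0.123, -0.455, 0.875) (taken with n_z > 0).
tan δ = √(n_x²+n_y²)/n_z = 0.471/0.875, so δ = 28.3°.
Dip direction = azimuth of (n_x, n_y) = atan2(0.123, -0.455) = 165°.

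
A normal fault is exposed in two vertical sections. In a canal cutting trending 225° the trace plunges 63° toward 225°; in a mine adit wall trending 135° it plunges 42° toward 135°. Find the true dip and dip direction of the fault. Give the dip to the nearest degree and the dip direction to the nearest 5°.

true dip 65°, dip direction 200°

Represent each trace as a vector plunging at its apparent dip toward its trend (east-north-up frame): v₁ = (-0.321, -0.321, -0.891), v₂ = (0.525, -0.525, -0.669).
Cross product v₁ × v₂ gives the pole to the plane: n ∝ (-0.253, -0.683, 0.337).
Dip δ = arctan(|n_h|/n_z) = arctan(0.729/0.337) = 65.2°.
Dip direction = azimuth of (n_x, n_y) = atan2(-0.253, -0.683) = 200°.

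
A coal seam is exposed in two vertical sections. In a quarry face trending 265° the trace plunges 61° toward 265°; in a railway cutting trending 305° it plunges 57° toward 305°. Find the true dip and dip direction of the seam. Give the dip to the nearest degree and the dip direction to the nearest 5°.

Represent each trace as a vector plunging at its apparent dip toward its trend (east-north-up frame): v₁ = (-0.483, -0.042, -0.875), v₂ = (-0.446, 0.312, -0.839).
Cross product v₁ × v₂ gives the pole to the plane: n ∝ (-0.309, 0.015, 0.170).
Dip δ = arctan(|n_h|/n_z) = arctan(0.309/0.170) = 61.2°.
The horizontal component of n points toward azimuth atan2(n_x, n_y) = 273°, the dip direction.

true dip 61°, dip direction 275°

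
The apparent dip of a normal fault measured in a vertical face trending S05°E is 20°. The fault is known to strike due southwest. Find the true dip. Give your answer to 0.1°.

25.4°

β = acute angle between strike due southwest and section S05°E = 50°.
tan δ = tan α / sin β = tan 20° / sin 50° = 0.3640 / 0.7660 = 0.4751
δ = arctan(0.4751) = 25.41°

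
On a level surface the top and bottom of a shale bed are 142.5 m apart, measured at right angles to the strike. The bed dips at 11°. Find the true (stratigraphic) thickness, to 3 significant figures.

27.2 m

True thickness t = w · sin(dip) = 142.5 × sin 11°
t = 142.5 × 0.1908 = 27.190 m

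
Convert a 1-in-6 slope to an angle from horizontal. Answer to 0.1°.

tan θ = 1/6 = 0.1667
θ = arctan(0.1667) = 9.46°

9.5°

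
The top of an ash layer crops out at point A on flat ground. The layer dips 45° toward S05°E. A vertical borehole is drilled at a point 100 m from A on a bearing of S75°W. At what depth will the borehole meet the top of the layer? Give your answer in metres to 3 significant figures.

The hole lies 80° from the dip direction, so the down-dip offset is 100 × cos 80° = 17.36 m.
Depth = down-dip offset × tan(dip) = 17.36 × tan 45° = 17.36 × 1.0000
Depth = 17.36 m

17.4 m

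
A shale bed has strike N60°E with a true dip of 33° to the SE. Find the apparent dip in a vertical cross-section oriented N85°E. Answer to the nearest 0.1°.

Angle between strike (N60°E) and section (N85°E): β = 25°.
tan α = tan 33° × sin 25° = 0.6494 × 0.4226 = 0.2745
α = arctan(0.2745) = 15.35°

15.3°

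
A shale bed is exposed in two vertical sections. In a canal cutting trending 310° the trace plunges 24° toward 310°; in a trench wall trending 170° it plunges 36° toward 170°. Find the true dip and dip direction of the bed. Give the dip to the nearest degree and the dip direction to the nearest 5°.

true dip 60°, dip direction 235°

The two traces are lines in the plane: v₁ = (sin 310°·cos 24°, cos 310°·cos 24°, −sin 24°), v₂ = (sin 170°·cos 36°, cos 170°·cos 36°, −sin 36°).
n = v₁ × v₂ = (-0.669, -0.468, 0.475) (taken with n_z > 0).
tan δ = √(n_x²+n_y²)/n_z = 0.817/0.475, so δ = 59.8°.
The horizontal component of n points toward azimuth atan2(n_x, n_y) = 235°, the dip direction.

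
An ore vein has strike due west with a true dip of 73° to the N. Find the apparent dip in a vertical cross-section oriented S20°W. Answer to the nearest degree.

72°

The strike is due west and the section trends S20°W; the acute angle between them is β = 70°.
tan(apparent dip) = tan 73° · sin 70° = 3.0736
apparent dip = arctan 3.0736 = 71.98°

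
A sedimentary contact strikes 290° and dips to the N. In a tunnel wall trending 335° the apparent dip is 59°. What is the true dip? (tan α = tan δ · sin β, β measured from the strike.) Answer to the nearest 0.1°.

67.0°

The section is 45° from the strike.
tan δ = tan α / sin β = tan 59° / sin 45° = 1.6643 / 0.7071 = 2.3536
δ = arctan(2.3536) = 66.98°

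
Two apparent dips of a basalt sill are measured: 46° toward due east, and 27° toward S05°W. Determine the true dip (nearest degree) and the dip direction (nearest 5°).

Represent each trace as a vector plunging at its apparent dip toward its trend (east-north-up frame): v₁ = (0.695, 0.000, -0.719), v₂ = (-0.078, -0.888, -0.454).
n = v₁ × v₂ = (0.638, -0.371, 0.617) (taken with n_z > 0).
Dip δ = arctan(|n_h|/n_z) = arctan(0.739/0.617) = 50.1°.
Dip direction = azimuth of (n_x, n_y) = atan2(0.638, -0.371) = 120°.

true dip 50°, dip direction 120°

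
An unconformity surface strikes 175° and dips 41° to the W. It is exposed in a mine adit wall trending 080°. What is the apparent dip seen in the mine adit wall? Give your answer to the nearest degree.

The strike is 175° and the section trends 080°; the acute angle between them is β = 85°.
tan α = tan 41° × sin 85° = 0.8693 × 0.9962 = 0.8660
α = arctan(0.8660) = 40.89°

41°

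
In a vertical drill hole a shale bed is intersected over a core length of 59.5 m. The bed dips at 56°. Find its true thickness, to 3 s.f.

33.3 m

True thickness t = h · cos(dip) = 59.5 × cos 56°
t = 59.5 × 0.5592 = 33.272 m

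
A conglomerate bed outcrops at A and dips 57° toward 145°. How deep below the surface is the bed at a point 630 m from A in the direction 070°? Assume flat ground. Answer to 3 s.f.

The hole lies 75° from the dip direction, so the down-dip offset is 630 × cos 75° = 163.06 m.
Depth = down-dip offset × tan(dip) = 163.06 × tan 57° = 163.06 × 1.5399
Depth = 251.08 m

251 m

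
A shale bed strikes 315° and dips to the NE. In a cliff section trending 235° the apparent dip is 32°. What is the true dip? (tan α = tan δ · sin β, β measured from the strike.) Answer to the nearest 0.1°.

32.4°

β = acute angle between strike 315° and section 235° = 80°.
tan δ = tan α / sin β = tan 32° / sin 80° = 0.6249 / 0.9848 = 0.6345
true dip = arctan 0.6345 = 32.40°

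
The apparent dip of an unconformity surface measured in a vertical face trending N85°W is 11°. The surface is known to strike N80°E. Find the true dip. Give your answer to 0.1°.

β = acute angle between strike N80°E and section N85°W = 15°.
tan(true dip) = tan 11° / sin 15° = 0.7510
true dip = arctan 0.7510 = 36.91°

36.9°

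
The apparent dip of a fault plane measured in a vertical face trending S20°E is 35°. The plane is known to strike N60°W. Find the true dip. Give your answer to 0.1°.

The section is 40° from the strike.
tan δ = tan α / sin β = tan 35° / sin 40° = 0.7002 / 0.6428 = 1.0893
true dip = arctan 1.0893 = 47.45°

47.4°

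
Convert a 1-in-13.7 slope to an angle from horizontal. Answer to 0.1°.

tan θ = 1/13.7 = 0.0730
θ = arctan(0.0730) = 4.17°

4.2°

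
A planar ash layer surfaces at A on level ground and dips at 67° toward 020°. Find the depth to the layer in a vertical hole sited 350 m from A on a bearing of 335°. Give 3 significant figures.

583 m

The hole lies 45° from the dip direction, so the down-dip offset is 350 × cos 45° = 247.49 m.
Depth = down-dip offset × tan(dip) = 247.49 × tan 67° = 247.49 × 2.3559
Depth = 583.04 m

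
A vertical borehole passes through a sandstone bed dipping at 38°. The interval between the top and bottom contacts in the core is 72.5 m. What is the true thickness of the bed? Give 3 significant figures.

57.1 m

True thickness t = h · cos(dip) = 72.5 × cos 38°
t = 72.5 × 0.7880 = 57.131 m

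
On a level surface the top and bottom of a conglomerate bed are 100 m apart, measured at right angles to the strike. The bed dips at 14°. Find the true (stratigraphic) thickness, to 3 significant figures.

True thickness t = w · sin(dip) = 100 × sin 14°
t = 100 × 0.2419 = 24.192 m

24.2 m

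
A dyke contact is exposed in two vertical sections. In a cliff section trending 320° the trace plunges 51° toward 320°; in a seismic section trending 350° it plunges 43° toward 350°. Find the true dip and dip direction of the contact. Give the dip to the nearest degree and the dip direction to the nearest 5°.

true dip 52°, dip direction 305°

The two traces are lines in the plane: v₁ = (sin 320°·cos 51°, cos 320°·cos 51°, −sin 51°), v₂ = (sin 350°·cos 43°, cos 350°·cos 43°, −sin 43°).
The plane normal is n = v₁ × v₂ ∝ (-0.231, 0.177, 0.230).
tan δ = √(n_x²+n_y²)/n_z = 0.291/0.230, so δ = 51.7°.
The horizontal component of n points toward azimuth atan2(n_x, n_y) = 307°, the dip direction.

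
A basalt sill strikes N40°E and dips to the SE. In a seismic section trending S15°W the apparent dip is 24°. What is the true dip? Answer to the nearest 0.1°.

46.5°

The section is 25° from the strike.
tan δ = tan α / sin β = tan 24° / sin 25° = 0.4452 / 0.4226 = 1.0535
true dip = arctan 1.0535 = 46.49°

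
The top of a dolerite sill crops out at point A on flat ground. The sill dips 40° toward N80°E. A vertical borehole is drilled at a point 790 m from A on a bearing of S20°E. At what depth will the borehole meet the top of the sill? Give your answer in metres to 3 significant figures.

115 m

The hole lies 80° from the dip direction, so the down-dip offset is 790 × cos 80° = 137.18 m.
Depth = down-dip offset × tan(dip) = 137.18 × tan 40° = 137.18 × 0.8391
Depth = 115.11 m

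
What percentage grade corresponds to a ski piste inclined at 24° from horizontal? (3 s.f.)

grade % = 100 × tan 24° = 100 × 0.4452

44.5%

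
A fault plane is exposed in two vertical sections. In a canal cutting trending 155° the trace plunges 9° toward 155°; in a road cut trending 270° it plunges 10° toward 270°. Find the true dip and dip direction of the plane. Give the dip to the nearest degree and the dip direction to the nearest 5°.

Each apparent-dip line lies in the plane. As unit vectors (x east, y north, z up), v₁ plunges 9°→155° and v₂ plunges 10°→270°.
n = v₁ × v₂ = (-0.155, -0.227, 0.882) (taken with n_z > 0).
tan δ = √(n_x²+n_y²)/n_z = 0.275/0.882, so δ = 17.3°.
Dip direction = atan2(-0.155, -0.227) = 214° (azimuth of n's horizontal projection).

true dip 17°, dip direction 215°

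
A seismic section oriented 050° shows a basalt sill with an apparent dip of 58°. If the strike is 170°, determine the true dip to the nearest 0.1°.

61.6°

β = acute angle between strike 170° and section 050° = 60°.
tan δ = tan α / sin β = tan 58° / sin 60° = 1.6003 / 0.8660 = 1.8479
δ = arctan(1.8479) = 61.58°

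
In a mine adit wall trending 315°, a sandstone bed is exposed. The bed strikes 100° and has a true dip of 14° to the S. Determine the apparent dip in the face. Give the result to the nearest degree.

8°

Angle between strike (100°) and section (315°): β = 35°.
tan α = tan 14° × sin 35° = 0.2493 × 0.5736 = 0.1430
apparent dip = arctan 0.1430 = 8.14°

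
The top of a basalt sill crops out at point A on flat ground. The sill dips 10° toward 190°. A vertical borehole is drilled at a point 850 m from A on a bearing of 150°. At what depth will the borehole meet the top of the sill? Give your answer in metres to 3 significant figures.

The hole lies 40° from the dip direction, so the down-dip offset is 850 × cos 40° = 651.14 m.
Depth = down-dip offset × tan(dip) = 651.14 × tan 10° = 651.14 × 0.1763
Depth = 114.81 m

115 m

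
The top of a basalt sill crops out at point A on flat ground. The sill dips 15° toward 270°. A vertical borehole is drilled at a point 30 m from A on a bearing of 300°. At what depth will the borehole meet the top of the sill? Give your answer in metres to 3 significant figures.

6.96 m

The hole lies 30° from the dip direction, so the down-dip offset is 30 × cos 30° = 25.98 m.
Depth = down-dip offset × tan(dip) = 25.98 × tan 15° = 25.98 × 0.2679
Depth = 6.96 m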